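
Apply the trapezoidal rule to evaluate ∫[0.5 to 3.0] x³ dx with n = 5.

f(x) = x³
a = 0.5, b = 3.0, n = 5
h = (b - a)/n = 0.500000

Trapezoidal rule: (h/2)[f(x₀) + 2f(x₁) + 2f(x₂) + ... + f(xₙ)]

x_0 = 0.5000, f(x_0) = 0.125000, coefficient = 1
x_1 = 1.0000, f(x_1) = 1.000000, coefficient = 2
x_2 = 1.5000, f(x_2) = 3.375000, coefficient = 2
x_3 = 2.0000, f(x_3) = 8.000000, coefficient = 2
x_4 = 2.5000, f(x_4) = 15.625000, coefficient = 2
x_5 = 3.0000, f(x_5) = 27.000000, coefficient = 1

I ≈ (0.500000/2) × 83.125000 = 20.781250
Exact value: 20.234375
Error: 0.546875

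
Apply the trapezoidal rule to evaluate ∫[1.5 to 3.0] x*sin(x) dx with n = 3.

f(x) = x*sin(x)
a = 1.5, b = 3.0, n = 3
h = (b - a)/n = 0.500000

Trapezoidal rule: (h/2)[f(x₀) + 2f(x₁) + 2f(x₂) + ... + f(xₙ)]

x_0 = 1.5000, f(x_0) = 1.496242, coefficient = 1
x_1 = 2.0000, f(x_1) = 1.818595, coefficient = 2
x_2 = 2.5000, f(x_2) = 1.496180, coefficient = 2
x_3 = 3.0000, f(x_3) = 0.423360, coefficient = 1

I ≈ (0.500000/2) × 8.549153 = 2.137288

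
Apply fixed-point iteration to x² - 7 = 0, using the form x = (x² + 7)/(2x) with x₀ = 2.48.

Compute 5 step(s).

Equation: x² - 7 = 0
Fixed-point form: x = (x² + 7)/(2x)
x₀ = 2.48

x_1 = g(2.480000) = 2.651290
x_2 = g(2.651290) = 2.645757
x_3 = g(2.645757) = 2.645751
x_4 = g(2.645751) = 2.645751
x_5 = g(2.645751) = 2.645751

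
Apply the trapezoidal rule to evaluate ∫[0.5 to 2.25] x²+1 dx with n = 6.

f(x) = x²+1
a = 0.5, b = 2.25, n = 6
h = (b - a)/n = 0.291667

Trapezoidal rule: (h/2)[f(x₀) + 2f(x₁) + 2f(x₂) + ... + f(xₙ)]

x_0 = 0.5000, f(x_0) = 1.250000, coefficient = 1
x_1 = 0.7917, f(x_1) = 1.626736, coefficient = 2
x_2 = 1.0833, f(x_2) = 2.173611, coefficient = 2
x_3 = 1.3750, f(x_3) = 2.890625, coefficient = 2
x_4 = 1.6667, f(x_4) = 3.777778, coefficient = 2
x_5 = 1.9583, f(x_5) = 4.835069, coefficient = 2
x_6 = 2.2500, f(x_6) = 6.062500, coefficient = 1

I ≈ (0.291667/2) × 37.920139 = 5.530020
Exact value: 5.505208
Error: 0.024812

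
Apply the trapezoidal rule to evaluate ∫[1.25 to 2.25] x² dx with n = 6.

f(x) = x²
a = 1.25, b = 2.25, n = 6
h = (b - a)/n = 0.166667

Trapezoidal rule: (h/2)[f(x₀) + 2f(x₁) + 2f(x₂) + ... + f(xₙ)]

x_0 = 1.2500, f(x_0) = 1.562500, coefficient = 1
x_1 = 1.4167, f(x_1) = 2.006944, coefficient = 2
x_2 = 1.5833, f(x_2) = 2.506944, coefficient = 2
x_3 = 1.7500, f(x_3) = 3.062500, coefficient = 2
x_4 = 1.9167, f(x_4) = 3.673611, coefficient = 2
x_5 = 2.0833, f(x_5) = 4.340278, coefficient = 2
x_6 = 2.2500, f(x_6) = 5.062500, coefficient = 1

I ≈ (0.166667/2) × 37.805556 = 3.150463
Exact value: 3.145833
Error: 0.004630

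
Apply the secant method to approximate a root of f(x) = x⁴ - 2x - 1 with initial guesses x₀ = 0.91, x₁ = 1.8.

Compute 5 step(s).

f(x) = x⁴ - 2x - 1
x₀ = 0.91, x₁ = 1.8

Secant formula: x_{n+1} = x_n - f(x_n)(x_n - x_{n-1})/(f(x_n) - f(x_{n-1}))

Iteration 1:
  f(0.910000) = -2.134250
  f(1.800000) = 5.897600
  x_2 = 1.800000 - 5.897600×(1.800000 - 0.910000)/(5.897600 - (-2.134250))
       = 1.146494
Iteration 2:
  f(1.800000) = 5.897600
  f(1.146494) = -1.565214
  x_3 = 1.146494 - (-1.565214)×(1.146494 - 1.800000)/(-1.565214 - 5.897600)
       = 1.283557
Iteration 3:
  f(1.146494) = -1.565214
  f(1.283557) = -0.852797
  x_4 = 1.283557 - (-0.852797)×(1.283557 - 1.146494)/(-0.852797 - (-1.565214))
       = 1.447628
Iteration 4:
  f(1.283557) = -0.852797
  f(1.447628) = 0.496396
  x_5 = 1.447628 - 0.496396×(1.447628 - 1.283557)/(0.496396 - (-0.852797))
       = 1.387263
Iteration 5:
  f(1.447628) = 0.496396
  f(1.387263) = -0.070832
  x_6 = 1.387263 - (-0.070832)×(1.387263 - 1.447628)/(-0.070832 - 0.496396)
       = 1.394801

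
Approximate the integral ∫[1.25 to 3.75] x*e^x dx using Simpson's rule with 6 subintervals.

f(x) = x*e^x
a = 1.25, b = 3.75, n = 6
h = (b - a)/n = 0.416667

Simpson's rule: (h/3)[f(x₀) + 4f(x₁) + 2f(x₂) + ... + f(xₙ)]

x_0 = 1.2500, f(x_0) = 4.362929, coefficient = 1
x_1 = 1.6667, f(x_1) = 8.824150, coefficient = 4
x_2 = 2.0833, f(x_2) = 16.731656, coefficient = 2
x_3 = 2.5000, f(x_3) = 30.456235, coefficient = 4
x_4 = 2.9167, f(x_4) = 53.898793, coefficient = 2
x_5 = 3.3333, f(x_5) = 93.438750, coefficient = 4
x_6 = 3.7500, f(x_6) = 159.454058, coefficient = 1

I ≈ (0.416667/3) × 835.954423 = 116.104781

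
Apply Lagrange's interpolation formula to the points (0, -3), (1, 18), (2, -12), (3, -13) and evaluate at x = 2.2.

Lagrange interpolation formula:
P(x) = Σ yᵢ × Lᵢ(x)
where Lᵢ(x) = Π_{j≠i} (x - xⱼ)/(xᵢ - xⱼ)

L_0(2.2) = (2.2 - 1)/(0 - 1) × (2.2 - 2)/(0 - 2) × (2.2 - 3)/(0 - 3) = 0.032000
L_1(2.2) = (2.2 - 0)/(1 - 0) × (2.2 - 2)/(1 - 2) × (2.2 - 3)/(1 - 3) = -0.176000
L_2(2.2) = (2.2 - 0)/(2 - 0) × (2.2 - 1)/(2 - 1) × (2.2 - 3)/(2 - 3) = 1.056000
L_3(2.2) = (2.2 - 0)/(3 - 0) × (2.2 - 1)/(3 - 1) × (2.2 - 2)/(3 - 2) = 0.088000

P(2.2) = (-3)×L_0(2.2) + 18×L_1(2.2) + (-12)×L_2(2.2) + (-13)×L_3(2.2)
P(2.2) = -17.080000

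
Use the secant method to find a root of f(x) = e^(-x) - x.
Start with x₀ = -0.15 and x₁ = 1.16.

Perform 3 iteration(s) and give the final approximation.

f(x) = e^(-x) - x
x₀ = -0.15, x₁ = 1.16

Secant formula: x_{n+1} = x_n - f(x_n)(x_n - x_{n-1})/(f(x_n) - f(x_{n-1}))

Iteration 1:
  f(-0.150000) = 1.311834
  f(1.160000) = -0.846514
  x_2 = 1.160000 - (-0.846514)×(1.160000 - (-0.150000))/(-0.846514 - 1.311834)
       = 0.646212
Iteration 2:
  f(1.160000) = -0.846514
  f(0.646212) = -0.122185
  x_3 = 0.646212 - (-0.122185)×(0.646212 - 1.160000)/(-0.122185 - (-0.846514))
       = 0.559543
Iteration 3:
  f(0.646212) = -0.122185
  f(0.559543) = 0.011928
  x_4 = 0.559543 - 0.011928×(0.559543 - 0.646212)/(0.011928 - (-0.122185))
       = 0.567251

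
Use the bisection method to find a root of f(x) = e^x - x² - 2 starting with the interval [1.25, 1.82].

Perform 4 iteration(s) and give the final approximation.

f(x) = e^x - x² - 2
Initial interval: [1.25, 1.82]

Iteration 1:
  c_1 = (1.250000 + 1.820000)/2 = 1.535000
  f(c_1) = f(1.535000) = 0.285101
  f(a) × f(c) < 0, new interval: [1.250000, 1.535000]
Iteration 2:
  c_2 = (1.250000 + 1.535000)/2 = 1.392500
  f(c_2) = f(1.392500) = 0.085843
  f(a) × f(c) < 0, new interval: [1.250000, 1.392500]
Iteration 3:
  c_3 = (1.250000 + 1.392500)/2 = 1.321250
  f(c_3) = f(1.321250) = 0.002402
  f(a) × f(c) < 0, new interval: [1.250000, 1.321250]
Iteration 4:
  c_4 = (1.250000 + 1.321250)/2 = 1.285625
  f(c_4) = f(1.285625) = -0.035904
  f(a) × f(c) ≥ 0, new interval: [1.285625, 1.321250]

After 4 iteration(s), the approximation is c_4 = 1.285625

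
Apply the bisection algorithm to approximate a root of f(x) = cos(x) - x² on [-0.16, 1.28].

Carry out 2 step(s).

f(x) = cos(x) - x²
Initial interval: [-0.16, 1.28]

Iteration 1:
  c_1 = (-0.160000 + 1.280000)/2 = 0.560000
  f(c_1) = f(0.560000) = 0.533655
  f(a) × f(c) ≥ 0, new interval: [0.560000, 1.280000]
Iteration 2:
  c_2 = (0.560000 + 1.280000)/2 = 0.920000
  f(c_2) = f(0.920000) = -0.240580
  f(a) × f(c) < 0, new interval: [0.560000, 0.920000]

After 2 iteration(s), the approximation is c_2 = 0.920000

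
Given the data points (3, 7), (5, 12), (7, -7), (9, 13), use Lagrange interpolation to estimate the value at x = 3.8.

Lagrange interpolation formula:
P(x) = Σ yᵢ × Lᵢ(x)
where Lᵢ(x) = Π_{j≠i} (x - xⱼ)/(xᵢ - xⱼ)

L_0(3.8) = (3.8 - 5)/(3 - 5) × (3.8 - 7)/(3 - 7) × (3.8 - 9)/(3 - 9) = 0.416000
L_1(3.8) = (3.8 - 3)/(5 - 3) × (3.8 - 7)/(5 - 7) × (3.8 - 9)/(5 - 9) = 0.832000
L_2(3.8) = (3.8 - 3)/(7 - 3) × (3.8 - 5)/(7 - 5) × (3.8 - 9)/(7 - 9) = -0.312000
L_3(3.8) = (3.8 - 3)/(9 - 3) × (3.8 - 5)/(9 - 5) × (3.8 - 7)/(9 - 7) = 0.064000

P(3.8) = 7×L_0(3.8) + 12×L_1(3.8) + (-7)×L_2(3.8) + 13×L_3(3.8)
P(3.8) = 15.912000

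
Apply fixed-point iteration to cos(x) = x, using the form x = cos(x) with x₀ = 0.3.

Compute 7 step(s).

Equation: cos(x) = x
Fixed-point form: x = cos(x)
x₀ = 0.3

x_1 = g(0.300000) = 0.955336
x_2 = g(0.955336) = 0.577334
x_3 = g(0.577334) = 0.837921
x_4 = g(0.837921) = 0.669010
x_5 = g(0.669010) = 0.784436
x_6 = g(0.784436) = 0.707787
x_7 = g(0.707787) = 0.759803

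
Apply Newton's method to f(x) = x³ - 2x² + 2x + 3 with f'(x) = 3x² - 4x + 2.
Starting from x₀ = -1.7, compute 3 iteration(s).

f(x) = x³ - 2x² + 2x + 3
f'(x) = 3x² - 4x + 2
x₀ = -1.7

Newton-Raphson formula: x_{n+1} = x_n - f(x_n)/f'(x_n)

Iteration 1:
  f(-1.700000) = -11.093000
  f'(-1.700000) = 17.470000
  x_1 = -1.700000 - (-11.093000)/17.470000 = -1.065026
Iteration 2:
  f(-1.065026) = -2.606649
  f'(-1.065026) = 9.662943
  x_2 = -1.065026 - (-2.606649)/9.662943 = -0.795269
Iteration 3:
  f(-0.795269) = -0.358410
  f'(-0.795269) = 7.078430
  x_3 = -0.795269 - (-0.358410)/7.078430 = -0.744634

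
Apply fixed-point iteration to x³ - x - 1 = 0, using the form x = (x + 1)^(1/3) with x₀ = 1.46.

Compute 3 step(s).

Equation: x³ - x - 1 = 0
Fixed-point form: x = (x + 1)^(1/3)
x₀ = 1.46

x_1 = g(1.460000) = 1.349931
x_2 = g(1.349931) = 1.329490
x_3 = g(1.329490) = 1.325624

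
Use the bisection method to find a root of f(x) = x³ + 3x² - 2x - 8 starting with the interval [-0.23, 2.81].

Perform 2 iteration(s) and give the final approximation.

f(x) = x³ + 3x² - 2x - 8
Initial interval: [-0.23, 2.81]

Iteration 1:
  c_1 = (-0.230000 + 2.810000)/2 = 1.290000
  f(c_1) = f(1.290000) = -3.441011
  f(a) × f(c) ≥ 0, new interval: [1.290000, 2.810000]
Iteration 2:
  c_2 = (1.290000 + 2.810000)/2 = 2.050000
  f(c_2) = f(2.050000) = 9.122625
  f(a) × f(c) < 0, new interval: [1.290000, 2.050000]

After 2 iteration(s), the approximation is c_2 = 2.050000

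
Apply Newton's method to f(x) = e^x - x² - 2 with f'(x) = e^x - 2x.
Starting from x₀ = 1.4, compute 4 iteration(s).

f(x) = e^x - x² - 2
f'(x) = e^x - 2x
x₀ = 1.4

Newton-Raphson formula: x_{n+1} = x_n - f(x_n)/f'(x_n)

Iteration 1:
  f(1.400000) = 0.095200
  f'(1.400000) = 1.255200
  x_1 = 1.400000 - 0.095200/1.255200 = 1.324156
Iteration 2:
  f(1.324156) = 0.005622
  f'(1.324156) = 1.110699
  x_2 = 1.324156 - 0.005622/1.110699 = 1.319094
Iteration 3:
  f(1.319094) = 0.000022
  f'(1.319094) = 1.101843
  x_3 = 1.319094 - 0.000022/1.101843 = 1.319074
Iteration 4:
  f(1.319074) = 0.000000
  f'(1.319074) = 1.101808
  x_4 = 1.319074 - 0.000000/1.101808 = 1.319074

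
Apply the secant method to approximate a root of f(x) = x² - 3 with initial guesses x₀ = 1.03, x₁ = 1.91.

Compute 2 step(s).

f(x) = x² - 3
x₀ = 1.03, x₁ = 1.91

Secant formula: x_{n+1} = x_n - f(x_n)(x_n - x_{n-1})/(f(x_n) - f(x_{n-1}))

Iteration 1:
  f(1.030000) = -1.939100
  f(1.910000) = 0.648100
  x_2 = 1.910000 - 0.648100×(1.910000 - 1.030000)/(0.648100 - (-1.939100))
       = 1.689558
Iteration 2:
  f(1.910000) = 0.648100
  f(1.689558) = -0.145394
  x_3 = 1.689558 - (-0.145394)×(1.689558 - 1.910000)/(-0.145394 - 0.648100)
       = 1.729950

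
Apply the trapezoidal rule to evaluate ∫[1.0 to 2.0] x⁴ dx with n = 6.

f(x) = x⁴
a = 1.0, b = 2.0, n = 6
h = (b - a)/n = 0.166667

Trapezoidal rule: (h/2)[f(x₀) + 2f(x₁) + 2f(x₂) + ... + f(xₙ)]

x_0 = 1.0000, f(x_0) = 1.000000, coefficient = 1
x_1 = 1.1667, f(x_1) = 1.852623, coefficient = 2
x_2 = 1.3333, f(x_2) = 3.160494, coefficient = 2
x_3 = 1.5000, f(x_3) = 5.062500, coefficient = 2
x_4 = 1.6667, f(x_4) = 7.716049, coefficient = 2
x_5 = 1.8333, f(x_5) = 11.297068, coefficient = 2
x_6 = 2.0000, f(x_6) = 16.000000, coefficient = 1

I ≈ (0.166667/2) × 75.177469 = 6.264789
Exact value: 6.200000
Error: 0.064789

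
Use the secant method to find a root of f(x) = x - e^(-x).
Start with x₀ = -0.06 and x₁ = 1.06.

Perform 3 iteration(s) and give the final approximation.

f(x) = x - e^(-x)
x₀ = -0.06, x₁ = 1.06

Secant formula: x_{n+1} = x_n - f(x_n)(x_n - x_{n-1})/(f(x_n) - f(x_{n-1}))

Iteration 1:
  f(-0.060000) = -1.121837
  f(1.060000) = 0.713544
  x_2 = 1.060000 - 0.713544×(1.060000 - (-0.060000))/(0.713544 - (-1.121837))
       = 0.624576
Iteration 2:
  f(1.060000) = 0.713544
  f(0.624576) = 0.089087
  x_3 = 0.624576 - 0.089087×(0.624576 - 1.060000)/(0.089087 - 0.713544)
       = 0.562457
Iteration 3:
  f(0.624576) = 0.089087
  f(0.562457) = -0.007351
  x_4 = 0.562457 - (-0.007351)×(0.562457 - 0.624576)/(-0.007351 - 0.089087)
       = 0.567192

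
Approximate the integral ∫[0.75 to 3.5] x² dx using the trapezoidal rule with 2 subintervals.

f(x) = x²
a = 0.75, b = 3.5, n = 2
h = (b - a)/n = 1.375000

Trapezoidal rule: (h/2)[f(x₀) + 2f(x₁) + 2f(x₂) + ... + f(xₙ)]

x_0 = 0.7500, f(x_0) = 0.562500, coefficient = 1
x_1 = 2.1250, f(x_1) = 4.515625, coefficient = 2
x_2 = 3.5000, f(x_2) = 12.250000, coefficient = 1

I ≈ (1.375000/2) × 21.843750 = 15.017578
Exact value: 14.151042
Error: 0.866536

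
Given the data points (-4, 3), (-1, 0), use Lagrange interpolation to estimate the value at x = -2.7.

Lagrange interpolation formula:
P(x) = Σ yᵢ × Lᵢ(x)
where Lᵢ(x) = Π_{j≠i} (x - xⱼ)/(xᵢ - xⱼ)

L_0(-2.7) = (-2.7 - (-1))/(-4 - (-1)) = 0.566667
L_1(-2.7) = (-2.7 - (-4))/(-1 - (-4)) = 0.433333

P(-2.7) = 3×L_0(-2.7) + 0×L_1(-2.7)
P(-2.7) = 1.700000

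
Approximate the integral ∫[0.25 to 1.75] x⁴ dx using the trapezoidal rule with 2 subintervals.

f(x) = x⁴
a = 0.25, b = 1.75, n = 2
h = (b - a)/n = 0.750000

Trapezoidal rule: (h/2)[f(x₀) + 2f(x₁) + 2f(x₂) + ... + f(xₙ)]

x_0 = 0.2500, f(x_0) = 0.003906, coefficient = 1
x_1 = 1.0000, f(x_1) = 1.000000, coefficient = 2
x_2 = 1.7500, f(x_2) = 9.378906, coefficient = 1

I ≈ (0.750000/2) × 11.382812 = 4.268555
Exact value: 3.282422
Error: 0.986133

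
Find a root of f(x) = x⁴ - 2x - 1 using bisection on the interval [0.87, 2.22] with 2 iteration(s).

f(x) = x⁴ - 2x - 1
Initial interval: [0.87, 2.22]

Iteration 1:
  c_1 = (0.870000 + 2.220000)/2 = 1.545000
  f(c_1) = f(1.545000) = 1.607888
  f(a) × f(c) < 0, new interval: [0.870000, 1.545000]
Iteration 2:
  c_2 = (0.870000 + 1.545000)/2 = 1.207500
  f(c_2) = f(1.207500) = -1.289072
  f(a) × f(c) ≥ 0, new interval: [1.207500, 1.545000]

After 2 iteration(s), the approximation is c_2 = 1.207500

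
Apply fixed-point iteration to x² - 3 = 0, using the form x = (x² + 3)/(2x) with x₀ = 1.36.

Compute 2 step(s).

Equation: x² - 3 = 0
Fixed-point form: x = (x² + 3)/(2x)
x₀ = 1.36

x_1 = g(1.360000) = 1.782941
x_2 = g(1.782941) = 1.732777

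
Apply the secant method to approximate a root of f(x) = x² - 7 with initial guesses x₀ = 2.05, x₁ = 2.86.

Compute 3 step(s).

f(x) = x² - 7
x₀ = 2.05, x₁ = 2.86

Secant formula: x_{n+1} = x_n - f(x_n)(x_n - x_{n-1})/(f(x_n) - f(x_{n-1}))

Iteration 1:
  f(2.050000) = -2.797500
  f(2.860000) = 1.179600
  x_2 = 2.860000 - 1.179600×(2.860000 - 2.050000)/(1.179600 - (-2.797500))
       = 2.619756
Iteration 2:
  f(2.860000) = 1.179600
  f(2.619756) = -0.136881
  x_3 = 2.619756 - (-0.136881)×(2.619756 - 2.860000)/(-0.136881 - 1.179600)
       = 2.644735
Iteration 3:
  f(2.619756) = -0.136881
  f(2.644735) = -0.005377
  x_4 = 2.644735 - (-0.005377)×(2.644735 - 2.619756)/(-0.005377 - (-0.136881))
       = 2.645756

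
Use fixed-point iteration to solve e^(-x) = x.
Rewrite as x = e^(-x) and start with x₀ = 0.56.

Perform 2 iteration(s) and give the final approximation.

Equation: e^(-x) = x
Fixed-point form: x = e^(-x)
x₀ = 0.56

x_1 = g(0.560000) = 0.571209
x_2 = g(0.571209) = 0.564842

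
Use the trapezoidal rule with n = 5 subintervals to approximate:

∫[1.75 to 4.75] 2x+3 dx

f(x) = 2x+3
a = 1.75, b = 4.75, n = 5
h = (b - a)/n = 0.600000

Trapezoidal rule: (h/2)[f(x₀) + 2f(x₁) + 2f(x₂) + ... + f(xₙ)]

x_0 = 1.7500, f(x_0) = 6.500000, coefficient = 1
x_1 = 2.3500, f(x_1) = 7.700000, coefficient = 2
x_2 = 2.9500, f(x_2) = 8.900000, coefficient = 2
x_3 = 3.5500, f(x_3) = 10.100000, coefficient = 2
x_4 = 4.1500, f(x_4) = 11.300000, coefficient = 2
x_5 = 4.7500, f(x_5) = 12.500000, coefficient = 1

I ≈ (0.600000/2) × 95.000000 = 28.500000
Exact value: 28.500000
Error: 0.000000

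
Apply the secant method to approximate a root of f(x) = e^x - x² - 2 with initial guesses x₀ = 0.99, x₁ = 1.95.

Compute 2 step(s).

f(x) = e^x - x² - 2
x₀ = 0.99, x₁ = 1.95

Secant formula: x_{n+1} = x_n - f(x_n)(x_n - x_{n-1})/(f(x_n) - f(x_{n-1}))

Iteration 1:
  f(0.990000) = -0.288866
  f(1.950000) = 1.226188
  x_2 = 1.950000 - 1.226188×(1.950000 - 0.990000)/(1.226188 - (-0.288866))
       = 1.173037
Iteration 2:
  f(1.950000) = 1.226188
  f(1.173037) = -0.144223
  x_3 = 1.173037 - (-0.144223)×(1.173037 - 1.950000)/(-0.144223 - 1.226188)
       = 1.254805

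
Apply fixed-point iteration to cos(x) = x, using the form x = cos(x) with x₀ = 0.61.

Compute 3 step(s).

Equation: cos(x) = x
Fixed-point form: x = cos(x)
x₀ = 0.61

x_1 = g(0.610000) = 0.819648
x_2 = g(0.819648) = 0.682479
x_3 = g(0.682479) = 0.776012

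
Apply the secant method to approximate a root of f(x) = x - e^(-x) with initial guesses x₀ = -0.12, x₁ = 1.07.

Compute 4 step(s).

f(x) = x - e^(-x)
x₀ = -0.12, x₁ = 1.07

Secant formula: x_{n+1} = x_n - f(x_n)(x_n - x_{n-1})/(f(x_n) - f(x_{n-1}))

Iteration 1:
  f(-0.120000) = -1.247497
  f(1.070000) = 0.726991
  x_2 = 1.070000 - 0.726991×(1.070000 - (-0.120000))/(0.726991 - (-1.247497))
       = 0.631851
Iteration 2:
  f(1.070000) = 0.726991
  f(0.631851) = 0.100244
  x_3 = 0.631851 - 0.100244×(0.631851 - 1.070000)/(0.100244 - 0.726991)
       = 0.561772
Iteration 3:
  f(0.631851) = 0.100244
  f(0.561772) = -0.008426
  x_4 = 0.561772 - (-0.008426)×(0.561772 - 0.631851)/(-0.008426 - 0.100244)
       = 0.567206
Iteration 4:
  f(0.561772) = -0.008426
  f(0.567206) = 0.000098
  x_5 = 0.567206 - 0.000098×(0.567206 - 0.561772)/(0.000098 - (-0.008426))
       = 0.567143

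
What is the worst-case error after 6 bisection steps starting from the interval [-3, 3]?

Bisection error bound: |error| ≤ (b-a)/2^n
|error| ≤ (3 - (-3))/2^6 = 6/2^6
|error| ≤ 0.0937500000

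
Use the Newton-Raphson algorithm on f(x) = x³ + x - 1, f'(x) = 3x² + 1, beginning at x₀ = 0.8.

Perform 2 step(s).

f(x) = x³ + x - 1
f'(x) = 3x² + 1
x₀ = 0.8

Newton-Raphson formula: x_{n+1} = x_n - f(x_n)/f'(x_n)

Iteration 1:
  f(0.800000) = 0.312000
  f'(0.800000) = 2.920000
  x_1 = 0.800000 - 0.312000/2.920000 = 0.693151
Iteration 2:
  f(0.693151) = 0.026180
  f'(0.693151) = 2.441374
  x_2 = 0.693151 - 0.026180/2.441374 = 0.682427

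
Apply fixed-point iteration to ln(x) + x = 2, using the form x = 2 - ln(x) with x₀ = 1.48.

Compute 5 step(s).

Equation: ln(x) + x = 2
Fixed-point form: x = 2 - ln(x)
x₀ = 1.48

x_1 = g(1.480000) = 1.607958
x_2 = g(1.607958) = 1.525035
x_3 = g(1.525035) = 1.577983
x_4 = g(1.577983) = 1.543853
x_5 = g(1.543853) = 1.565719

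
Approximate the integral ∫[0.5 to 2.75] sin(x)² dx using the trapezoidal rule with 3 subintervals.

f(x) = sin(x)²
a = 0.5, b = 2.75, n = 3
h = (b - a)/n = 0.750000

Trapezoidal rule: (h/2)[f(x₀) + 2f(x₁) + 2f(x₂) + ... + f(xₙ)]

x_0 = 0.5000, f(x_0) = 0.229849, coefficient = 1
x_1 = 1.2500, f(x_1) = 0.900572, coefficient = 2
x_2 = 2.0000, f(x_2) = 0.826822, coefficient = 2
x_3 = 2.7500, f(x_3) = 0.145665, coefficient = 1

I ≈ (0.750000/2) × 3.830301 = 1.436363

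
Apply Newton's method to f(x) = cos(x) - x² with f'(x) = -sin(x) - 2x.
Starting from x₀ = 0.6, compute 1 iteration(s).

f(x) = cos(x) - x²
f'(x) = -sin(x) - 2x
x₀ = 0.6

Newton-Raphson formula: x_{n+1} = x_n - f(x_n)/f'(x_n)

Iteration 1:
  f(0.600000) = 0.465336
  f'(0.600000) = -1.764642
  x_1 = 0.600000 - 0.465336/(-1.764642) = 0.863700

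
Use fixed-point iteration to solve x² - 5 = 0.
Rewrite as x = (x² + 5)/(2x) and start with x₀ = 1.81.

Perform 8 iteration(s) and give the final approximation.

Equation: x² - 5 = 0
Fixed-point form: x = (x² + 5)/(2x)
x₀ = 1.81

x_1 = g(1.810000) = 2.286215
x_2 = g(2.286215) = 2.236618
x_3 = g(2.236618) = 2.236068
x_4 = g(2.236068) = 2.236068
x_5 = g(2.236068) = 2.236068
x_6 = g(2.236068) = 2.236068
x_7 = g(2.236068) = 2.236068
x_8 = g(2.236068) = 2.236068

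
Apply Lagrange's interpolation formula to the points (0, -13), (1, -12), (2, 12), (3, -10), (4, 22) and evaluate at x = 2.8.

Lagrange interpolation formula:
P(x) = Σ yᵢ × Lᵢ(x)
where Lᵢ(x) = Π_{j≠i} (x - xⱼ)/(xᵢ - xⱼ)

L_0(2.8) = (2.8 - 1)/(0 - 1) × (2.8 - 2)/(0 - 2) × (2.8 - 3)/(0 - 3) × (2.8 - 4)/(0 - 4) = 0.014400
L_1(2.8) = (2.8 - 0)/(1 - 0) × (2.8 - 2)/(1 - 2) × (2.8 - 3)/(1 - 3) × (2.8 - 4)/(1 - 4) = -0.089600
L_2(2.8) = (2.8 - 0)/(2 - 0) × (2.8 - 1)/(2 - 1) × (2.8 - 3)/(2 - 3) × (2.8 - 4)/(2 - 4) = 0.302400
L_3(2.8) = (2.8 - 0)/(3 - 0) × (2.8 - 1)/(3 - 1) × (2.8 - 2)/(3 - 2) × (2.8 - 4)/(3 - 4) = 0.806400
L_4(2.8) = (2.8 - 0)/(4 - 0) × (2.8 - 1)/(4 - 1) × (2.8 - 2)/(4 - 2) × (2.8 - 3)/(4 - 3) = -0.033600

P(2.8) = (-13)×L_0(2.8) + (-12)×L_1(2.8) + 12×L_2(2.8) + (-10)×L_3(2.8) + 22×L_4(2.8)
P(2.8) = -4.286400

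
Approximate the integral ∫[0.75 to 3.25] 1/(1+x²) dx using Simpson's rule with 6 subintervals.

f(x) = 1/(1+x²)
a = 0.75, b = 3.25, n = 6
h = (b - a)/n = 0.416667

Simpson's rule: (h/3)[f(x₀) + 4f(x₁) + 2f(x₂) + ... + f(xₙ)]

x_0 = 0.7500, f(x_0) = 0.640000, coefficient = 1
x_1 = 1.1667, f(x_1) = 0.423529, coefficient = 4
x_2 = 1.5833, f(x_2) = 0.285149, coefficient = 2
x_3 = 2.0000, f(x_3) = 0.200000, coefficient = 4
x_4 = 2.4167, f(x_4) = 0.146193, coefficient = 2
x_5 = 2.8333, f(x_5) = 0.110769, coefficient = 4
x_6 = 3.2500, f(x_6) = 0.086486, coefficient = 1

I ≈ (0.416667/3) × 4.526364 = 0.628662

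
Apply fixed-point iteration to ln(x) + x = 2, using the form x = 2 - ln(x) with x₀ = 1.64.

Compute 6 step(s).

Equation: ln(x) + x = 2
Fixed-point form: x = 2 - ln(x)
x₀ = 1.64

x_1 = g(1.640000) = 1.505304
x_2 = g(1.505304) = 1.591005
x_3 = g(1.591005) = 1.535634
x_4 = g(1.535634) = 1.571057
x_5 = g(1.571057) = 1.548252
x_6 = g(1.548252) = 1.562874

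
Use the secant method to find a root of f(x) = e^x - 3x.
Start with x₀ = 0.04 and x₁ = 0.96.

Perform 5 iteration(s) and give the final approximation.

f(x) = e^x - 3x
x₀ = 0.04, x₁ = 0.96

Secant formula: x_{n+1} = x_n - f(x_n)(x_n - x_{n-1})/(f(x_n) - f(x_{n-1}))

Iteration 1:
  f(0.040000) = 0.920811
  f(0.960000) = -0.268304
  x_2 = 0.960000 - (-0.268304)×(0.960000 - 0.040000)/(-0.268304 - 0.920811)
       = 0.752418
Iteration 2:
  f(0.960000) = -0.268304
  f(0.752418) = -0.135128
  x_3 = 0.752418 - (-0.135128)×(0.752418 - 0.960000)/(-0.135128 - (-0.268304))
       = 0.541790
Iteration 3:
  f(0.752418) = -0.135128
  f(0.541790) = 0.093711
  x_4 = 0.541790 - 0.093711×(0.541790 - 0.752418)/(0.093711 - (-0.135128))
       = 0.628043
Iteration 4:
  f(0.541790) = 0.093711
  f(0.628043) = -0.010190
  x_5 = 0.628043 - (-0.010190)×(0.628043 - 0.541790)/(-0.010190 - 0.093711)
       = 0.619584
Iteration 5:
  f(0.628043) = -0.010190
  f(0.619584) = -0.000598
  x_6 = 0.619584 - (-0.000598)×(0.619584 - 0.628043)/(-0.000598 - (-0.010190))
       = 0.619057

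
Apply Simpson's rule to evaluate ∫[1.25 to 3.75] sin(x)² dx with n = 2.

f(x) = sin(x)²
a = 1.25, b = 3.75, n = 2
h = (b - a)/n = 1.250000

Simpson's rule: (h/3)[f(x₀) + 4f(x₁) + 2f(x₂) + ... + f(xₙ)]

x_0 = 1.2500, f(x_0) = 0.900572, coefficient = 1
x_1 = 2.5000, f(x_1) = 0.358169, coefficient = 4
x_2 = 3.7500, f(x_2) = 0.326682, coefficient = 1

I ≈ (1.250000/3) × 2.659930 = 1.108304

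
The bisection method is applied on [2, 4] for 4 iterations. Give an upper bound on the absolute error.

Bisection error bound: |error| ≤ (b-a)/2^n
|error| ≤ (4 - 2)/2^4 = 2/2^4
|error| ≤ 0.1250000000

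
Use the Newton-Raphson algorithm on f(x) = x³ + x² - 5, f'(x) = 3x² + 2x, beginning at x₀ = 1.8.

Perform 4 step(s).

f(x) = x³ + x² - 5
f'(x) = 3x² + 2x
x₀ = 1.8

Newton-Raphson formula: x_{n+1} = x_n - f(x_n)/f'(x_n)

Iteration 1:
  f(1.800000) = 4.072000
  f'(1.800000) = 13.320000
  x_1 = 1.800000 - 4.072000/13.320000 = 1.494294
Iteration 2:
  f(1.494294) = 0.569548
  f'(1.494294) = 9.687335
  x_2 = 1.494294 - 0.569548/9.687335 = 1.435501
Iteration 3:
  f(1.435501) = 0.018749
  f'(1.435501) = 9.052994
  x_3 = 1.435501 - 0.018749/9.052994 = 1.433430
Iteration 4:
  f(1.433430) = 0.000023
  f'(1.433430) = 9.031027
  x_4 = 1.433430 - 0.000023/9.031027 = 1.433428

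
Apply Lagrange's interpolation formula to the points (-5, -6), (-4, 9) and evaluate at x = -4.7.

Lagrange interpolation formula:
P(x) = Σ yᵢ × Lᵢ(x)
where Lᵢ(x) = Π_{j≠i} (x - xⱼ)/(xᵢ - xⱼ)

L_0(-4.7) = (-4.7 - (-4))/(-5 - (-4)) = 0.700000
L_1(-4.7) = (-4.7 - (-5))/(-4 - (-5)) = 0.300000

P(-4.7) = (-6)×L_0(-4.7) + 9×L_1(-4.7)
P(-4.7) = -1.500000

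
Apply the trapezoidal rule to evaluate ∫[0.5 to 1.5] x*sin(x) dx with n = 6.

f(x) = x*sin(x)
a = 0.5, b = 1.5, n = 6
h = (b - a)/n = 0.166667

Trapezoidal rule: (h/2)[f(x₀) + 2f(x₁) + 2f(x₂) + ... + f(xₙ)]

x_0 = 0.5000, f(x_0) = 0.239713, coefficient = 1
x_1 = 0.6667, f(x_1) = 0.412247, coefficient = 2
x_2 = 0.8333, f(x_2) = 0.616814, coefficient = 2
x_3 = 1.0000, f(x_3) = 0.841471, coefficient = 2
x_4 = 1.1667, f(x_4) = 1.072686, coefficient = 2
x_5 = 1.3333, f(x_5) = 1.295917, coefficient = 2
x_6 = 1.5000, f(x_6) = 1.496242, coefficient = 1

I ≈ (0.166667/2) × 10.214224 = 0.851185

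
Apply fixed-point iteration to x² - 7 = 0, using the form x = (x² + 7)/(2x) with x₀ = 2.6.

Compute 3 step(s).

Equation: x² - 7 = 0
Fixed-point form: x = (x² + 7)/(2x)
x₀ = 2.6

x_1 = g(2.600000) = 2.646154
x_2 = g(2.646154) = 2.645751
x_3 = g(2.645751) = 2.645751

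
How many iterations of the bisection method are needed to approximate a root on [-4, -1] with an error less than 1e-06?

We need (b-a)/2^n ≤ 1e-06
(-1 - (-4))/2^n ≤ 1e-06
3/2^n ≤ 1e-06
2^n ≥ 3000000
n ≥ log₂(3000000) = 21.52
n ≥ 22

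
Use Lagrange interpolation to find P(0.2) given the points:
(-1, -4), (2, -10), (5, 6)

Lagrange interpolation formula:
P(x) = Σ yᵢ × Lᵢ(x)
where Lᵢ(x) = Π_{j≠i} (x - xⱼ)/(xᵢ - xⱼ)

L_0(0.2) = (0.2 - 2)/(-1 - 2) × (0.2 - 5)/(-1 - 5) = 0.480000
L_1(0.2) = (0.2 - (-1))/(2 - (-1)) × (0.2 - 5)/(2 - 5) = 0.640000
L_2(0.2) = (0.2 - (-1))/(5 - (-1)) × (0.2 - 2)/(5 - 2) = -0.120000

P(0.2) = (-4)×L_0(0.2) + (-10)×L_1(0.2) + 6×L_2(0.2)
P(0.2) = -9.040000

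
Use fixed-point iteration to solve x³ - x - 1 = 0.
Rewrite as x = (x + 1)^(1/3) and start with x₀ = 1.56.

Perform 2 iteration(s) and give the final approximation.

Equation: x³ - x - 1 = 0
Fixed-point form: x = (x + 1)^(1/3)
x₀ = 1.56

x_1 = g(1.560000) = 1.367981
x_2 = g(1.367981) = 1.332885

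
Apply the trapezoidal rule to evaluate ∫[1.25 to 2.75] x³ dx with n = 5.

f(x) = x³
a = 1.25, b = 2.75, n = 5
h = (b - a)/n = 0.300000

Trapezoidal rule: (h/2)[f(x₀) + 2f(x₁) + 2f(x₂) + ... + f(xₙ)]

x_0 = 1.2500, f(x_0) = 1.953125, coefficient = 1
x_1 = 1.5500, f(x_1) = 3.723875, coefficient = 2
x_2 = 1.8500, f(x_2) = 6.331625, coefficient = 2
x_3 = 2.1500, f(x_3) = 9.938375, coefficient = 2
x_4 = 2.4500, f(x_4) = 14.706125, coefficient = 2
x_5 = 2.7500, f(x_5) = 20.796875, coefficient = 1

I ≈ (0.300000/2) × 92.150000 = 13.822500
Exact value: 13.687500
Error: 0.135000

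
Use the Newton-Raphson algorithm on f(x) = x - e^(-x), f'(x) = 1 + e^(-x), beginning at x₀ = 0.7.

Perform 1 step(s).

f(x) = x - e^(-x)
f'(x) = 1 + e^(-x)
x₀ = 0.7

Newton-Raphson formula: x_{n+1} = x_n - f(x_n)/f'(x_n)

Iteration 1:
  f(0.700000) = 0.203415
  f'(0.700000) = 1.496585
  x_1 = 0.700000 - 0.203415/1.496585 = 0.564081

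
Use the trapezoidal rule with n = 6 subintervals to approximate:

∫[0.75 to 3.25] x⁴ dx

f(x) = x⁴
a = 0.75, b = 3.25, n = 6
h = (b - a)/n = 0.416667

Trapezoidal rule: (h/2)[f(x₀) + 2f(x₁) + 2f(x₂) + ... + f(xₙ)]

x_0 = 0.7500, f(x_0) = 0.316406, coefficient = 1
x_1 = 1.1667, f(x_1) = 1.852623, coefficient = 2
x_2 = 1.5833, f(x_2) = 6.284770, coefficient = 2
x_3 = 2.0000, f(x_3) = 16.000000, coefficient = 2
x_4 = 2.4167, f(x_4) = 34.108845, coefficient = 2
x_5 = 2.8333, f(x_5) = 64.445216, coefficient = 2
x_6 = 3.2500, f(x_6) = 111.566406, coefficient = 1

I ≈ (0.416667/2) × 357.265721 = 74.430359
Exact value: 72.470703
Error: 1.959656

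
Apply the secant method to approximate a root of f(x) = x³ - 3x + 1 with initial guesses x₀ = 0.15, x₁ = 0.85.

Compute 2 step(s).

f(x) = x³ - 3x + 1
x₀ = 0.15, x₁ = 0.85

Secant formula: x_{n+1} = x_n - f(x_n)(x_n - x_{n-1})/(f(x_n) - f(x_{n-1}))

Iteration 1:
  f(0.150000) = 0.553375
  f(0.850000) = -0.935875
  x_2 = 0.850000 - (-0.935875)×(0.850000 - 0.150000)/(-0.935875 - 0.553375)
       = 0.410106
Iteration 2:
  f(0.850000) = -0.935875
  f(0.410106) = -0.161343
  x_3 = 0.410106 - (-0.161343)×(0.410106 - 0.850000)/(-0.161343 - (-0.935875))
       = 0.318471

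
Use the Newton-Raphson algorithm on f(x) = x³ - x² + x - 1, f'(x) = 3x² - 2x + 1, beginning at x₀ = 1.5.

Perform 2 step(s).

f(x) = x³ - x² + x - 1
f'(x) = 3x² - 2x + 1
x₀ = 1.5

Newton-Raphson formula: x_{n+1} = x_n - f(x_n)/f'(x_n)

Iteration 1:
  f(1.500000) = 1.625000
  f'(1.500000) = 4.750000
  x_1 = 1.500000 - 1.625000/4.750000 = 1.157895
Iteration 2:
  f(1.157895) = 0.369587
  f'(1.157895) = 2.706371
  x_2 = 1.157895 - 0.369587/2.706371 = 1.021333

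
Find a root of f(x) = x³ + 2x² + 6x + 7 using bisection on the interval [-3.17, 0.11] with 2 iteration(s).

f(x) = x³ + 2x² + 6x + 7
Initial interval: [-3.17, 0.11]

Iteration 1:
  c_1 = (-3.170000 + 0.110000)/2 = -1.530000
  f(c_1) = f(-1.530000) = -1.079777
  f(a) × f(c) ≥ 0, new interval: [-1.530000, 0.110000]
Iteration 2:
  c_2 = (-1.530000 + 0.110000)/2 = -0.710000
  f(c_2) = f(-0.710000) = 3.390289
  f(a) × f(c) < 0, new interval: [-1.530000, -0.710000]

After 2 iteration(s), the approximation is c_2 = -0.710000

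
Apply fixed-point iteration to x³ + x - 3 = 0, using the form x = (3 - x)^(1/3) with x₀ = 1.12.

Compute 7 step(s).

Equation: x³ + x - 3 = 0
Fixed-point form: x = (3 - x)^(1/3)
x₀ = 1.12

x_1 = g(1.120000) = 1.234201
x_2 = g(1.234201) = 1.208687
x_3 = g(1.208687) = 1.214480
x_4 = g(1.214480) = 1.213170
x_5 = g(1.213170) = 1.213466
x_6 = g(1.213466) = 1.213399
x_7 = g(1.213399) = 1.213414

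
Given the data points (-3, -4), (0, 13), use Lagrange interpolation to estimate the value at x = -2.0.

Lagrange interpolation formula:
P(x) = Σ yᵢ × Lᵢ(x)
where Lᵢ(x) = Π_{j≠i} (x - xⱼ)/(xᵢ - xⱼ)

L_0(-2.0) = (-2.0 - 0)/(-3 - 0) = 0.666667
L_1(-2.0) = (-2.0 - (-3))/(0 - (-3)) = 0.333333

P(-2.0) = (-4)×L_0(-2.0) + 13×L_1(-2.0)
P(-2.0) = 1.666667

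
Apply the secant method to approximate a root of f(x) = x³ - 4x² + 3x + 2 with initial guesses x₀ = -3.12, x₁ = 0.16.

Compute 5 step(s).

f(x) = x³ - 4x² + 3x + 2
x₀ = -3.12, x₁ = 0.16

Secant formula: x_{n+1} = x_n - f(x_n)(x_n - x_{n-1})/(f(x_n) - f(x_{n-1}))

Iteration 1:
  f(-3.120000) = -76.668928
  f(0.160000) = 2.381696
  x_2 = 0.160000 - 2.381696×(0.160000 - (-3.120000))/(2.381696 - (-76.668928))
       = 0.061178
Iteration 2:
  f(0.160000) = 2.381696
  f(0.061178) = 2.168791
  x_3 = 0.061178 - 2.168791×(0.061178 - 0.160000)/(2.168791 - 2.381696)
       = -0.945493
Iteration 3:
  f(0.061178) = 2.168791
  f(-0.945493) = -5.257534
  x_4 = -0.945493 - (-5.257534)×(-0.945493 - 0.061178)/(-5.257534 - 2.168791)
       = -0.232811
Iteration 4:
  f(-0.945493) = -5.257534
  f(-0.232811) = 1.072143
  x_5 = -0.232811 - 1.072143×(-0.232811 - (-0.945493))/(1.072143 - (-5.257534))
       = -0.353528
Iteration 5:
  f(-0.232811) = 1.072143
  f(-0.353528) = 0.395304
  x_6 = -0.353528 - 0.395304×(-0.353528 - (-0.232811))/(0.395304 - 1.072143)
       = -0.424032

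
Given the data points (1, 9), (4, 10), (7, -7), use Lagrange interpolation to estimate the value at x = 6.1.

Lagrange interpolation formula:
P(x) = Σ yᵢ × Lᵢ(x)
where Lᵢ(x) = Π_{j≠i} (x - xⱼ)/(xᵢ - xⱼ)

L_0(6.1) = (6.1 - 4)/(1 - 4) × (6.1 - 7)/(1 - 7) = -0.105000
L_1(6.1) = (6.1 - 1)/(4 - 1) × (6.1 - 7)/(4 - 7) = 0.510000
L_2(6.1) = (6.1 - 1)/(7 - 1) × (6.1 - 4)/(7 - 4) = 0.595000

P(6.1) = 9×L_0(6.1) + 10×L_1(6.1) + (-7)×L_2(6.1)
P(6.1) = -0.010000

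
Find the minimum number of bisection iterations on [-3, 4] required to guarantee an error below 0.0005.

We need (b-a)/2^n ≤ 0.0005
(4 - (-3))/2^n ≤ 0.0005
7/2^n ≤ 0.0005
2^n ≥ 14000
n ≥ log₂(14000) = 13.77
n ≥ 14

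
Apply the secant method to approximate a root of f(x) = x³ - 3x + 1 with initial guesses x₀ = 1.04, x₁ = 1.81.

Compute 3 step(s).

f(x) = x³ - 3x + 1
x₀ = 1.04, x₁ = 1.81

Secant formula: x_{n+1} = x_n - f(x_n)(x_n - x_{n-1})/(f(x_n) - f(x_{n-1}))

Iteration 1:
  f(1.040000) = -0.995136
  f(1.810000) = 1.499741
  x_2 = 1.810000 - 1.499741×(1.810000 - 1.040000)/(1.499741 - (-0.995136))
       = 1.347131
Iteration 2:
  f(1.810000) = 1.499741
  f(1.347131) = -0.596670
  x_3 = 1.347131 - (-0.596670)×(1.347131 - 1.810000)/(-0.596670 - 1.499741)
       = 1.478871
Iteration 3:
  f(1.347131) = -0.596670
  f(1.478871) = -0.202235
  x_4 = 1.478871 - (-0.202235)×(1.478871 - 1.347131)/(-0.202235 - (-0.596670))
       = 1.546416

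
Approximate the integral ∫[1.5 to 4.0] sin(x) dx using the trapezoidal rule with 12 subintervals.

f(x) = sin(x)
a = 1.5, b = 4.0, n = 12
h = (b - a)/n = 0.208333

Trapezoidal rule: (h/2)[f(x₀) + 2f(x₁) + 2f(x₂) + ... + f(xₙ)]

x_0 = 1.5000, f(x_0) = 0.997495, coefficient = 1
x_1 = 1.7083, f(x_1) = 0.990557, coefficient = 2
x_2 = 1.9167, f(x_2) = 0.940781, coefficient = 2
x_3 = 2.1250, f(x_3) = 0.850320, coefficient = 2
x_4 = 2.3333, f(x_4) = 0.723086, coefficient = 2
x_5 = 2.5417, f(x_5) = 0.564581, coefficient = 2
x_6 = 2.7500, f(x_6) = 0.381661, coefficient = 2
x_7 = 2.9583, f(x_7) = 0.182235, coefficient = 2
x_8 = 3.1667, f(x_8) = -0.025071, coefficient = 2
x_9 = 3.3750, f(x_9) = -0.231294, coefficient = 2
x_10 = 3.5833, f(x_10) = -0.427514, coefficient = 2
x_11 = 3.7917, f(x_11) = -0.605245, coefficient = 2
x_12 = 4.0000, f(x_12) = -0.756802, coefficient = 1

I ≈ (0.208333/2) × 6.928886 = 0.721759
Exact value: 0.724381
Error: 0.002622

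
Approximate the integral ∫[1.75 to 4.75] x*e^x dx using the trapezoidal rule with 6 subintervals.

f(x) = x*e^x
a = 1.75, b = 4.75, n = 6
h = (b - a)/n = 0.500000

Trapezoidal rule: (h/2)[f(x₀) + 2f(x₁) + 2f(x₂) + ... + f(xₙ)]

x_0 = 1.7500, f(x_0) = 10.070555, coefficient = 1
x_1 = 2.2500, f(x_1) = 21.347406, coefficient = 2
x_2 = 2.7500, f(x_2) = 43.017238, coefficient = 2
x_3 = 3.2500, f(x_3) = 83.818605, coefficient = 2
x_4 = 3.7500, f(x_4) = 159.454058, coefficient = 2
x_5 = 4.2500, f(x_5) = 297.948002, coefficient = 2
x_6 = 4.7500, f(x_6) = 549.025352, coefficient = 1

I ≈ (0.500000/2) × 1770.266522 = 442.566631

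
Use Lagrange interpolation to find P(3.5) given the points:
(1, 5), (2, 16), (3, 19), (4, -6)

Lagrange interpolation formula:
P(x) = Σ yᵢ × Lᵢ(x)
where Lᵢ(x) = Π_{j≠i} (x - xⱼ)/(xᵢ - xⱼ)

L_0(3.5) = (3.5 - 2)/(1 - 2) × (3.5 - 3)/(1 - 3) × (3.5 - 4)/(1 - 4) = 0.062500
L_1(3.5) = (3.5 - 1)/(2 - 1) × (3.5 - 3)/(2 - 3) × (3.5 - 4)/(2 - 4) = -0.312500
L_2(3.5) = (3.5 - 1)/(3 - 1) × (3.5 - 2)/(3 - 2) × (3.5 - 4)/(3 - 4) = 0.937500
L_3(3.5) = (3.5 - 1)/(4 - 1) × (3.5 - 2)/(4 - 2) × (3.5 - 3)/(4 - 3) = 0.312500

P(3.5) = 5×L_0(3.5) + 16×L_1(3.5) + 19×L_2(3.5) + (-6)×L_3(3.5)
P(3.5) = 11.250000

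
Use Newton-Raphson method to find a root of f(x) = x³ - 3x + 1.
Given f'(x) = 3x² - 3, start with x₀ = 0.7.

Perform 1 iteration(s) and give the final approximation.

f(x) = x³ - 3x + 1
f'(x) = 3x² - 3
x₀ = 0.7

Newton-Raphson formula: x_{n+1} = x_n - f(x_n)/f'(x_n)

Iteration 1:
  f(0.700000) = -0.757000
  f'(0.700000) = -1.530000
  x_1 = 0.700000 - (-0.757000)/(-1.530000) = 0.205229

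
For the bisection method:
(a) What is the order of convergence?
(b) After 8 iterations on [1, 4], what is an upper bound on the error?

(a) Bisection has linear (order 1) convergence; the error is halved each step.

(b) Error bound = (b-a)/2^n = (4 - 1)/2^{8}
    = 3/2^{8}

(a) 1 (linear); (b) error ≤ 1.17e-02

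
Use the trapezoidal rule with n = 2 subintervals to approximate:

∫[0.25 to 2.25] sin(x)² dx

f(x) = sin(x)²
a = 0.25, b = 2.25, n = 2
h = (b - a)/n = 1.000000

Trapezoidal rule: (h/2)[f(x₀) + 2f(x₁) + 2f(x₂) + ... + f(xₙ)]

x_0 = 0.2500, f(x_0) = 0.061209, coefficient = 1
x_1 = 1.2500, f(x_1) = 0.900572, coefficient = 2
x_2 = 2.2500, f(x_2) = 0.605398, coefficient = 1

I ≈ (1.000000/2) × 2.467750 = 1.233875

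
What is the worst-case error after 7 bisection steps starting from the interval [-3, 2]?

Bisection error bound: |error| ≤ (b-a)/2^n
|error| ≤ (2 - (-3))/2^7 = 5/2^7
|error| ≤ 0.0390625000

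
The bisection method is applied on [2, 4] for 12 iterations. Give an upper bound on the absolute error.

Bisection error bound: |error| ≤ (b-a)/2^n
|error| ≤ (4 - 2)/2^12 = 2/2^12
|error| ≤ 0.0004882812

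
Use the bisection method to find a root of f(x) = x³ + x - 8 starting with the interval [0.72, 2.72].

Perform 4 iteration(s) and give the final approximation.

f(x) = x³ + x - 8
Initial interval: [0.72, 2.72]

Iteration 1:
  c_1 = (0.720000 + 2.720000)/2 = 1.720000
  f(c_1) = f(1.720000) = -1.191552
  f(a) × f(c) ≥ 0, new interval: [1.720000, 2.720000]
Iteration 2:
  c_2 = (1.720000 + 2.720000)/2 = 2.220000
  f(c_2) = f(2.220000) = 5.161048
  f(a) × f(c) < 0, new interval: [1.720000, 2.220000]
Iteration 3:
  c_3 = (1.720000 + 2.220000)/2 = 1.970000
  f(c_3) = f(1.970000) = 1.615373
  f(a) × f(c) < 0, new interval: [1.720000, 1.970000]
Iteration 4:
  c_4 = (1.720000 + 1.970000)/2 = 1.845000
  f(c_4) = f(1.845000) = 0.125426
  f(a) × f(c) < 0, new interval: [1.720000, 1.845000]

After 4 iteration(s), the approximation is c_4 = 1.845000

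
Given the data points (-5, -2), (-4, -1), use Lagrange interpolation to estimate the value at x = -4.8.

Lagrange interpolation formula:
P(x) = Σ yᵢ × Lᵢ(x)
where Lᵢ(x) = Π_{j≠i} (x - xⱼ)/(xᵢ - xⱼ)

L_0(-4.8) = (-4.8 - (-4))/(-5 - (-4)) = 0.800000
L_1(-4.8) = (-4.8 - (-5))/(-4 - (-5)) = 0.200000

P(-4.8) = (-2)×L_0(-4.8) + (-1)×L_1(-4.8)
P(-4.8) = -1.800000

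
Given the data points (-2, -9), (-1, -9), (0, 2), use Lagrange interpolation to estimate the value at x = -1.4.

Lagrange interpolation formula:
P(x) = Σ yᵢ × Lᵢ(x)
where Lᵢ(x) = Π_{j≠i} (x - xⱼ)/(xᵢ - xⱼ)

L_0(-1.4) = (-1.4 - (-1))/(-2 - (-1)) × (-1.4 - 0)/(-2 - 0) = 0.280000
L_1(-1.4) = (-1.4 - (-2))/(-1 - (-2)) × (-1.4 - 0)/(-1 - 0) = 0.840000
L_2(-1.4) = (-1.4 - (-2))/(0 - (-2)) × (-1.4 - (-1))/(0 - (-1)) = -0.120000

P(-1.4) = (-9)×L_0(-1.4) + (-9)×L_1(-1.4) + 2×L_2(-1.4)
P(-1.4) = -10.320000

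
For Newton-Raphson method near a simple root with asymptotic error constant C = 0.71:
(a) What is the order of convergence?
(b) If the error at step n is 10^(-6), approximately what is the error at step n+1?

(a) Newton-Raphson has quadratic (order 2) convergence near simple roots.
    This means |e_{n+1}| ≈ C|e_n|².

(b) With |e_n| = 10^(-6) and C = 0.71:
    |e_{n+1}| ≈ 0.71 × (10^(-6))² = 0.71 × 10^(-12)

(a) 2 (quadratic); (b) |e_{n+1}| ≈ 7.100e-13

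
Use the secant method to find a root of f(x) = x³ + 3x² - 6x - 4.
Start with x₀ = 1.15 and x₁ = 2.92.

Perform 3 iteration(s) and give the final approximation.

f(x) = x³ + 3x² - 6x - 4
x₀ = 1.15, x₁ = 2.92

Secant formula: x_{n+1} = x_n - f(x_n)(x_n - x_{n-1})/(f(x_n) - f(x_{n-1}))

Iteration 1:
  f(1.150000) = -5.411625
  f(2.920000) = 28.956288
  x_2 = 2.920000 - 28.956288×(2.920000 - 1.150000)/(28.956288 - (-5.411625))
       = 1.428707
Iteration 2:
  f(2.920000) = 28.956288
  f(1.428707) = -3.532349
  x_3 = 1.428707 - (-3.532349)×(1.428707 - 2.920000)/(-3.532349 - 28.956288)
       = 1.590849
Iteration 3:
  f(1.428707) = -3.532349
  f(1.590849) = -1.926573
  x_4 = 1.590849 - (-1.926573)×(1.590849 - 1.428707)/(-1.926573 - (-3.532349))
       = 1.785383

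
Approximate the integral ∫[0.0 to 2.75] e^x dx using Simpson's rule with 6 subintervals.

f(x) = e^x
a = 0.0, b = 2.75, n = 6
h = (b - a)/n = 0.458333

Simpson's rule: (h/3)[f(x₀) + 4f(x₁) + 2f(x₂) + ... + f(xₙ)]

x_0 = 0.0000, f(x_0) = 1.000000, coefficient = 1
x_1 = 0.4583, f(x_1) = 1.581436, coefficient = 4
x_2 = 0.9167, f(x_2) = 2.500940, coefficient = 2
x_3 = 1.3750, f(x_3) = 3.955077, coefficient = 4
x_4 = 1.8333, f(x_4) = 6.254701, coefficient = 2
x_5 = 2.2917, f(x_5) = 9.891410, coefficient = 4
x_6 = 2.7500, f(x_6) = 15.642632, coefficient = 1

I ≈ (0.458333/3) × 95.865603 = 14.646134
Exact value: 14.642632
Error: 0.003502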